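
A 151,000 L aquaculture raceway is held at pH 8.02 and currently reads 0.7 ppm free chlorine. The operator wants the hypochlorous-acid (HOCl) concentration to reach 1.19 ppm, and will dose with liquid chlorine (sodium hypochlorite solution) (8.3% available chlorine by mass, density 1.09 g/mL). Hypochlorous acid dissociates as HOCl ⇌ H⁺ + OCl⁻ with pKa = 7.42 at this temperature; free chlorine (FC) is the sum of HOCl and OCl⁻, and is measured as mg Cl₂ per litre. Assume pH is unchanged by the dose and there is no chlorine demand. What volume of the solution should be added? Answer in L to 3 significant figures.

[OCl⁻]/[HOCl] = 10^(pH − pKa) = 10^(8.02 − 7.42) = 3.981; fraction as HOCl = 1/(1 + 3.981) = 0.2008.
Free chlorine required for 1.19 ppm HOCl: 1.19 / 0.2008 = 5.927 ppm.
FC to add: 5.927 − 0.7 = 5.227 mg/L as Cl₂.
Cl₂ equivalent: 5.227 mg/L × 151,000 L = 789.3 g.
Product at 8.3% available Cl: 789.3 / 0.083 = 9510 g.
Volume: 9510 g ÷ 1.09 g/mL = 8725 mL.

8.72 L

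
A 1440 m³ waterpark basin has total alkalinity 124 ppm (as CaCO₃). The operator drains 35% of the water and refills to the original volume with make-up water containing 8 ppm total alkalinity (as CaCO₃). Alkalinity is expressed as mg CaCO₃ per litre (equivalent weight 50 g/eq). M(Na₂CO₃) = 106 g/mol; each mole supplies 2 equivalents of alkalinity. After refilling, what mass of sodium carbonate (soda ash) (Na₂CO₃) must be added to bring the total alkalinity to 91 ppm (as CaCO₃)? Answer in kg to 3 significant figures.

11.6 kg

Volume: 1440 m³ = 1,440,000 L.
After draining 35% and refilling: 124 × 0.65 + 8 × 0.35 = 83.4 ppm.
Deficit to target: 91 − 83.4 = 7.6 mg/L.
As CaCO₃: 7.6 mg/L × 1,440,000 L = 10,940 g; ÷ 50 g/eq ÷ 2 = 109.4 mol Na₂CO₃.
Mass: 109.4 × 106 = 11,600 g.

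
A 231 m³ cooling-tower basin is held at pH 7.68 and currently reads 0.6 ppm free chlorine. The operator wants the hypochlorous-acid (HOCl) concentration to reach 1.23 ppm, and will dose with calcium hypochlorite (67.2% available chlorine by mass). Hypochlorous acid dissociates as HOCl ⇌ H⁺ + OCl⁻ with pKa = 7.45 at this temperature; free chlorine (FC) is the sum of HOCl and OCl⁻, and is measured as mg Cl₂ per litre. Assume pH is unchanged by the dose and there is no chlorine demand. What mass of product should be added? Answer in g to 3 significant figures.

935 g

Volume: 231 m³ = 231,000 L.
[OCl⁻]/[HOCl] = 10^(pH − pKa) = 10^(7.68 − 7.45) = 1.698; fraction as HOCl = 1/(1 + 1.698) = 0.3706.
Free chlorine required for 1.23 ppm HOCl: 1.23 / 0.3706 = 3.319 ppm.
FC to add: 3.319 − 0.6 = 2.719 mg/L as Cl₂.
Cl₂ equivalent: 2.719 mg/L × 231,000 L = 628.1 g.
Product at 67.2% available Cl: 628.1 / 0.672 = 934.6 g.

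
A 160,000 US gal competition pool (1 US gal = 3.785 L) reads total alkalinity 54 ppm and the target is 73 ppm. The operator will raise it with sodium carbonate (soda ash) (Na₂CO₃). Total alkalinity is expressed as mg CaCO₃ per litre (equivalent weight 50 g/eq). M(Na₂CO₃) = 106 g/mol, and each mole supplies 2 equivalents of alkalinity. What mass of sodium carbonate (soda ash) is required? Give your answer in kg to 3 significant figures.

Volume: 160,000 US gal × 3.785 L/gal = 605,600 L.
Alkalinity to add: (73 − 54) = 19 mg/L as CaCO₃ × 605,600 L = 11,510 g as CaCO₃.
Equivalents: 11,510 g ÷ 50 g/eq = 230.1 eq.
Each mole of Na₂CO₃ supplies 2 eq, so 230.1 / 2 = 115.1 mol.
Mass: 115.1 mol × 106 g/mol = 12,200 g.

12.2 kg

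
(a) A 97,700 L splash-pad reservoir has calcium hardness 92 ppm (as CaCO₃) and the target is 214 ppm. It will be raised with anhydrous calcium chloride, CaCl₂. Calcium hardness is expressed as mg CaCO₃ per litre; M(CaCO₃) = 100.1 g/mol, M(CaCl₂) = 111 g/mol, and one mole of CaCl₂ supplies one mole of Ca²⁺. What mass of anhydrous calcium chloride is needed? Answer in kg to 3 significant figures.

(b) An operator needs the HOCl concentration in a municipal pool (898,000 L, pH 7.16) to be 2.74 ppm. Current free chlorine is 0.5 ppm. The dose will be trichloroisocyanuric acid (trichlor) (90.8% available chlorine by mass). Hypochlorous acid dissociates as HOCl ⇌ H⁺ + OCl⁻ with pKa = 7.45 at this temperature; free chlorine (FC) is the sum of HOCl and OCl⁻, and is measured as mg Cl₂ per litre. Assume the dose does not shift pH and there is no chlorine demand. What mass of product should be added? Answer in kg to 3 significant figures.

(a) 13.2 kg; (b) 3.61 kg

(a) Hardness to add: (214 − 92) = 122 mg/L as CaCO₃ × 97,700 L = 11,920 g as CaCO₃.
(a) Moles of Ca²⁺ (1 mol Ca²⁺ ≡ 1 mol CaCO₃): 11,920 / 100.1 g/mol = 119.1 mol.
(a) Mass of CaCl₂: 119.1 × 111 = 13,220 g.

(b) [OCl⁻]/[HOCl] = 10^(pH − pKa) = 10^(7.16 − 7.45) = 0.5129; fraction as HOCl = 1/(1 + 0.5129) = 0.661.
(b) Free chlorine required for 2.74 ppm HOCl: 2.74 / 0.661 = 4.145 ppm.
(b) FC to add: 4.145 − 0.5 = 3.645 mg/L as Cl₂.
(b) Cl₂ equivalent: 3.645 mg/L × 898,000 L = 3273 g.
(b) Product at 90.8% available Cl: 3273 / 0.908 = 3605 g.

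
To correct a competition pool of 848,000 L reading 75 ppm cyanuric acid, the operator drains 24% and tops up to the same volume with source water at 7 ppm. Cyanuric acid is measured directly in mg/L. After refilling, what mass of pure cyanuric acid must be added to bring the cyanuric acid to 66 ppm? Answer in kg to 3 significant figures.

6.21 kg

After draining 24% and refilling: 75 × 0.76 + 7 × 0.24 = 58.68 ppm.
Deficit to target: 66 − 58.68 = 7.32 mg/L.
Mass: 7.32 mg/L × 848,000 L = 6207 g cyanuric acid.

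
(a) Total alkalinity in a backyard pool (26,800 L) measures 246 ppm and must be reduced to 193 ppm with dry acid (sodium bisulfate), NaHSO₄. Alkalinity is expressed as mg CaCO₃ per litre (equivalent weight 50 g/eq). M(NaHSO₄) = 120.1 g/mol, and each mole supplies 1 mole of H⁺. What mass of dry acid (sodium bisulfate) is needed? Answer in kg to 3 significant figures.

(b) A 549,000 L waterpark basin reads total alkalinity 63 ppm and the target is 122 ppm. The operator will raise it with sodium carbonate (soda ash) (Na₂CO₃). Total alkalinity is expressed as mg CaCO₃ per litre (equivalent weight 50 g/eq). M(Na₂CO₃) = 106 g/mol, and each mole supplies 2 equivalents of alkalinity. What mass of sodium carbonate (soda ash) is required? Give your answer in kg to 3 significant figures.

(a) Alkalinity to neutralize: (246 − 193) = 53 mg/L as CaCO₃ × 26,800 L = 1420 g as CaCO₃.
(a) Equivalents of H⁺ required: 1420 ÷ 50 g/eq = 28.41 eq = 28.41 mol NaHSO₄.
(a) Mass of NaHSO₄: 28.41 × 120.1 = 3412 g.

(b) Alkalinity to add: (122 − 63) = 59 mg/L as CaCO₃ × 549,000 L = 32,390 g as CaCO₃.
(b) Equivalents: 32,390 g ÷ 50 g/eq = 647.8 eq.
(b) Each mole of Na₂CO₃ supplies 2 eq, so 647.8 / 2 = 323.9 mol.
(b) Mass: 323.9 mol × 106 g/mol = 34,330 g.

(a) 3.41 kg; (b) 34.3 kg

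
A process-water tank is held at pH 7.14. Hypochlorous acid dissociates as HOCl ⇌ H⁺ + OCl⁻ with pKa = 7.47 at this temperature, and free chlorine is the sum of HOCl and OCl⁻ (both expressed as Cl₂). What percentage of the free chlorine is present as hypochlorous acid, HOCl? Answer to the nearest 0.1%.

68.1%

[OCl⁻]/[HOCl] = 10^(pH − pKa) = 10^(7.14 − 7.47) = 10^-0.33 = 0.4677.
Fraction as HOCl = 1 / (1 + 0.4677) = 0.6813.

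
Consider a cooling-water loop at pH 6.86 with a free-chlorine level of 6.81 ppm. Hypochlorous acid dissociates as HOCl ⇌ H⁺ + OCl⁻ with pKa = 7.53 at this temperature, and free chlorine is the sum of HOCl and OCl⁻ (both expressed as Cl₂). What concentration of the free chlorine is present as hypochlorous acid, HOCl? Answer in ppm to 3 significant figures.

5.61 ppm

[OCl⁻]/[HOCl] = 10^(pH − pKa) = 10^(6.86 − 7.53) = 10^-0.67 = 0.2138.
Fraction as HOCl = 1 / (1 + 0.2138) = 0.8239.
HOCl = 0.8239 × 6.81 ppm = 5.61 ppm.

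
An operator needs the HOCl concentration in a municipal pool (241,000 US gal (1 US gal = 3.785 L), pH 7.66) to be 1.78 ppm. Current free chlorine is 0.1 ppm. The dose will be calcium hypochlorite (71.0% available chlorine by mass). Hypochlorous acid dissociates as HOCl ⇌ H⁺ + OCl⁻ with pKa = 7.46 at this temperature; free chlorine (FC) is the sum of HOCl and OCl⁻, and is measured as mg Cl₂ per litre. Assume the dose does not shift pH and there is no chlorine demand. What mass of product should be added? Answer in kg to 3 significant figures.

Volume: 241,000 US gal × 3.785 L/gal = 912,185 L.
[OCl⁻]/[HOCl] = 10^(pH − pKa) = 10^(7.66 − 7.46) = 1.585; fraction as HOCl = 1/(1 + 1.585) = 0.3869.
Free chlorine required for 1.78 ppm HOCl: 1.78 / 0.3869 = 4.601 ppm.
FC to add: 4.601 − 0.1 = 4.501 mg/L as Cl₂.
Cl₂ equivalent: 4.501 mg/L × 912,185 L = 4106 g.
Product at 71.0% available Cl: 4106 / 0.71 = 5783 g.

5.78 kg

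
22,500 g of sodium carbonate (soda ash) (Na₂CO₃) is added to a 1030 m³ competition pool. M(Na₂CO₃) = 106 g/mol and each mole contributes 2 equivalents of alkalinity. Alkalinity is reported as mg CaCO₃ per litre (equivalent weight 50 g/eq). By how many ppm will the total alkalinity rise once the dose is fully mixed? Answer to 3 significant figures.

20.6 ppm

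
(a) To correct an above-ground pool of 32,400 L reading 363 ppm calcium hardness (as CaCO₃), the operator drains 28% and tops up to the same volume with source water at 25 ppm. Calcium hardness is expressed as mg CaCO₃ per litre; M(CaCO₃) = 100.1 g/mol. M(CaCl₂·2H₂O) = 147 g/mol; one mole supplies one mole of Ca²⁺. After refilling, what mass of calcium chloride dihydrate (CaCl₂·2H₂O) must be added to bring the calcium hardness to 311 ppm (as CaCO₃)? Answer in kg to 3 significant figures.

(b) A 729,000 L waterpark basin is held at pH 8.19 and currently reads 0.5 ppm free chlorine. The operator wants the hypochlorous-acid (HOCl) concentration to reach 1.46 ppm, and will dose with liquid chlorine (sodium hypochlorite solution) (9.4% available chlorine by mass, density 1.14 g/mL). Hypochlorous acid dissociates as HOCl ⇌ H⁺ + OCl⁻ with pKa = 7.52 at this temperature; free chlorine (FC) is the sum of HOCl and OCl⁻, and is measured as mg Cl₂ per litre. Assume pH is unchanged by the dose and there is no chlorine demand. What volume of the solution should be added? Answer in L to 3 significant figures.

(a) 2.03 kg; (b) 53.0 L

(a) After draining 28% and refilling: 363 × 0.72 + 25 × 0.28 = 268.36 ppm.
(a) Deficit to target: 311 − 268.36 = 42.64 mg/L.
(a) As CaCO₃: 42.64 mg/L × 32,400 L = 1382 g; ÷ 100.1 = 13.8 mol Ca²⁺.
(a) Mass: 13.8 × 147 = 2029 g.

(b) [OCl⁻]/[HOCl] = 10^(pH − pKa) = 10^(8.19 − 7.52) = 4.677; fraction as HOCl = 1/(1 + 4.677) = 0.1761.
(b) Free chlorine required for 1.46 ppm HOCl: 1.46 / 0.1761 = 8.289 ppm.
(b) FC to add: 8.289 − 0.5 = 7.789 mg/L as Cl₂.
(b) Cl₂ equivalent: 7.789 mg/L × 729,000 L = 5678 g.
(b) Product at 9.4% available Cl: 5678 / 0.094 = 60,410 g.
(b) Volume: 60,410 g ÷ 1.14 g/mL = 52,990 mL.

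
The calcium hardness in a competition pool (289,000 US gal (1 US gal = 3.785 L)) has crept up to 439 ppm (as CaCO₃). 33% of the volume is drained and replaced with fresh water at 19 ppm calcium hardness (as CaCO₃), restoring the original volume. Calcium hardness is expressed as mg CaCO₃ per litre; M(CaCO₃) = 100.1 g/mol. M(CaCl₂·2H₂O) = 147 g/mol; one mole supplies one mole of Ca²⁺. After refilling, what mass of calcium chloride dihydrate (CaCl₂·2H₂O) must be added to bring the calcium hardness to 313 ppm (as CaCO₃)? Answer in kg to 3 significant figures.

20.2 kg

Volume: 289,000 US gal × 3.785 L/gal = 1,093,865 L.
After draining 33% and refilling: 439 × 0.67 + 19 × 0.33 = 300.4 ppm.
Deficit to target: 313 − 300.4 = 12.6 mg/L.
As CaCO₃: 12.6 mg/L × 1,093,865 L = 13,780 g; ÷ 100.1 = 137.7 mol Ca²⁺.
Mass: 137.7 × 147 = 20,240 g.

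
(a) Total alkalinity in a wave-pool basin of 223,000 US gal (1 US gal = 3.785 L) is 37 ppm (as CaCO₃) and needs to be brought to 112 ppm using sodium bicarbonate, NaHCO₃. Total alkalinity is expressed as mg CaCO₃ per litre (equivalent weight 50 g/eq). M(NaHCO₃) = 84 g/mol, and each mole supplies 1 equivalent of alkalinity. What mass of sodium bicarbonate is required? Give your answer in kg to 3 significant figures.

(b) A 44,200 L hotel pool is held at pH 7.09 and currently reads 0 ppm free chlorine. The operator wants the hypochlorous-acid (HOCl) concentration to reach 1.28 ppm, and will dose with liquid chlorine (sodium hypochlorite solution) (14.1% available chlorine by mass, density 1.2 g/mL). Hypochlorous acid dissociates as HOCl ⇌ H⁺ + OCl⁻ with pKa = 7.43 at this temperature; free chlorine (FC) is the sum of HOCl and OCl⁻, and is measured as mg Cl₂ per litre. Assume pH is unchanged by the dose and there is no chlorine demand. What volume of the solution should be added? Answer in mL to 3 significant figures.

(a) 106 kg; (b) 487 mL

(a) Volume: 223,000 US gal × 3.785 L/gal = 844,055 L.
(a) Alkalinity to add: (112 − 37) = 75 mg/L as CaCO₃ × 844,055 L = 63,300 g as CaCO₃.
(a) Equivalents: 63,300 g ÷ 50 g/eq = 1266 eq.
(a) NaHCO₃ supplies 1 eq per mole → 1266 mol.
(a) Mass: 1266 mol × 84 g/mol = 106,400 g.

(b) [OCl⁻]/[HOCl] = 10^(pH − pKa) = 10^(7.09 − 7.43) = 0.4571; fraction as HOCl = 1/(1 + 0.4571) = 0.6863.
(b) Free chlorine required for 1.28 ppm HOCl: 1.28 / 0.6863 = 1.865 ppm.
(b) FC to add: 1.865 − 0 = 1.865 mg/L as Cl₂.
(b) Cl₂ equivalent: 1.865 mg/L × 44,200 L = 82.44 g.
(b) Product at 14.1% available Cl: 82.44 / 0.141 = 584.7 g.
(b) Volume: 584.7 g ÷ 1.2 g/mL = 487.2 mL.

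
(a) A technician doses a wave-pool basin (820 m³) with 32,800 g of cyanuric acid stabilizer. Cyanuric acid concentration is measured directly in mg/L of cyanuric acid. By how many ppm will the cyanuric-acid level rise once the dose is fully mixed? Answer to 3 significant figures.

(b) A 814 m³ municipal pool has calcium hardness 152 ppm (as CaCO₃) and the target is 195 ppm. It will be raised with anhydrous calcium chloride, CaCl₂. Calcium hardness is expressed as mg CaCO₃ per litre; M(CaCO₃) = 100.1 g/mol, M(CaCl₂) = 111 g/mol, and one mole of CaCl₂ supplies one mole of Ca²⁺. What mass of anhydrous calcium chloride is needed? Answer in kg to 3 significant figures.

(a) 40.0 ppm; (b) 38.8 kg

(a) Volume: 820 m³ = 820,000 L.
(a) Rise: 32,800 g / 820,000 L × 1000 = 40 mg/L.

(b) Volume: 814 m³ = 814,000 L.
(b) Hardness to add: (195 − 152) = 43 mg/L as CaCO₃ × 814,000 L = 35,000 g as CaCO₃.
(b) Moles of Ca²⁺ (1 mol Ca²⁺ ≡ 1 mol CaCO₃): 35,000 / 100.1 g/mol = 349.7 mol.
(b) Mass of CaCl₂: 349.7 × 111 = 38,810 g.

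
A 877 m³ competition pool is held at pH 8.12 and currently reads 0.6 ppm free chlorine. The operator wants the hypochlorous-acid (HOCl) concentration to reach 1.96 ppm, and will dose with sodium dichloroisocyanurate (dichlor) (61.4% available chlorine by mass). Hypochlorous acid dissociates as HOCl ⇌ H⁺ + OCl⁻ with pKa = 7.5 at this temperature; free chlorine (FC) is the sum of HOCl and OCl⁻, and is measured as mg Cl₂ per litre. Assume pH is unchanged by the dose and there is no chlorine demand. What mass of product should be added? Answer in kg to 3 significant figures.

13.6 kg

Volume: 877 m³ = 877,000 L.
[OCl⁻]/[HOCl] = 10^(pH − pKa) = 10^(8.12 − 7.5) = 4.169; fraction as HOCl = 1/(1 + 4.169) = 0.1935.
Free chlorine required for 1.96 ppm HOCl: 1.96 / 0.1935 = 10.13 ppm.
FC to add: 10.13 − 0.6 = 9.531 mg/L as Cl₂.
Cl₂ equivalent: 9.531 mg/L × 877,000 L = 8358 g.
Product at 61.4% available Cl: 8358 / 0.614 = 13,610 g.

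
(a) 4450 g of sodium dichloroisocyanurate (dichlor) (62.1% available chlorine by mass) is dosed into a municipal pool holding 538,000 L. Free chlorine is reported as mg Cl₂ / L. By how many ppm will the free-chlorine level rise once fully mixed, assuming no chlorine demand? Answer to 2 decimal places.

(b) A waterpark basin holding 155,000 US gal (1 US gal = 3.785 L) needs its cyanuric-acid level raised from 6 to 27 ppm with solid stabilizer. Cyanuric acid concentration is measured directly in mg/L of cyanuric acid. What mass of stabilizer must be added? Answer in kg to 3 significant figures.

(a) Available chlorine delivered: 4450 g × 0.621 = 2763 g as Cl₂.
(a) Concentration rise: 2763 g / 538,000 L = 5.137 mg/L = 5.14 ppm.

(b) Volume: 155,000 US gal × 3.785 L/gal = 586,675 L.
(b) CYA to add: (27 − 6) = 21 mg/L × 586,675 L = 12,320 g cyanuric acid.

(a) 5.14 ppm; (b) 12.3 kg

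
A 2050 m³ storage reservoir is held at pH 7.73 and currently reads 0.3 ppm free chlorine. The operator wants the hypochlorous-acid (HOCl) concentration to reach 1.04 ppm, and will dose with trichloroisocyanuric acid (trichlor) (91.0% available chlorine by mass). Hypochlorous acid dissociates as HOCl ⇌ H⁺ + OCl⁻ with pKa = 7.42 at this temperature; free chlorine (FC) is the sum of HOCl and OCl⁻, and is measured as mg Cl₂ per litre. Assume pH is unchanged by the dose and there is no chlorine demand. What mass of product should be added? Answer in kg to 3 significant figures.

6.45 kg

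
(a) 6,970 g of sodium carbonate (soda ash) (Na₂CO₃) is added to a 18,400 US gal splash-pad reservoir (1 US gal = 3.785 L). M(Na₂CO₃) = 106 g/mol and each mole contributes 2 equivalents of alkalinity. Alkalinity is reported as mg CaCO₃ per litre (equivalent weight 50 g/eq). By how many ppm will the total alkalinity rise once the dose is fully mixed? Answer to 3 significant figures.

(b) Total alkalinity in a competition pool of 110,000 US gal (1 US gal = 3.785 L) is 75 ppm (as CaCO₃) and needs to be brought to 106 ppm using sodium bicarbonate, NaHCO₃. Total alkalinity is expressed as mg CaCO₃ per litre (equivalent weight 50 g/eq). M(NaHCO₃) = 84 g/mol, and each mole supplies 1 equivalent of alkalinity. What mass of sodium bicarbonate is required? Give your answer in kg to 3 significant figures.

(a) 94.4 ppm; (b) 21.7 kg

(a) Volume: 18,400 US gal × 3.785 L/gal = 69,644 L.
(a) Moles of Na₂CO₃: 6,970 g ÷ 106 g/mol = 65.75 mol → 131.5 eq of alkalinity.
(a) As CaCO₃: 131.5 eq × 50 g/eq = 6575 g.
(a) Rise: 6575 g / 69,644 L × 1000 = 94.42 mg/L.

(b) Volume: 110,000 US gal × 3.785 L/gal = 416,350 L.
(b) Alkalinity to add: (106 − 75) = 31 mg/L as CaCO₃ × 416,350 L = 12,910 g as CaCO₃.
(b) Equivalents: 12,910 g ÷ 50 g/eq = 258.1 eq.
(b) NaHCO₃ supplies 1 eq per mole → 258.1 mol.
(b) Mass: 258.1 mol × 84 g/mol = 21,680 g.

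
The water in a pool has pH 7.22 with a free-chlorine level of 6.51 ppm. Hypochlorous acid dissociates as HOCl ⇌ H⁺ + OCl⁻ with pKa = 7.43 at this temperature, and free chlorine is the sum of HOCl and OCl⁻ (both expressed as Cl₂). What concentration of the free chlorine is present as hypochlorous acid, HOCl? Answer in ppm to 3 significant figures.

[OCl⁻]/[HOCl] = 10^(pH − pKa) = 10^(7.22 − 7.43) = 10^-0.21 = 0.6166.
Fraction as HOCl = 1 / (1 + 0.6166) = 0.6186.
HOCl = 0.6186 × 6.51 ppm = 4.027 ppm.

4.03 ppm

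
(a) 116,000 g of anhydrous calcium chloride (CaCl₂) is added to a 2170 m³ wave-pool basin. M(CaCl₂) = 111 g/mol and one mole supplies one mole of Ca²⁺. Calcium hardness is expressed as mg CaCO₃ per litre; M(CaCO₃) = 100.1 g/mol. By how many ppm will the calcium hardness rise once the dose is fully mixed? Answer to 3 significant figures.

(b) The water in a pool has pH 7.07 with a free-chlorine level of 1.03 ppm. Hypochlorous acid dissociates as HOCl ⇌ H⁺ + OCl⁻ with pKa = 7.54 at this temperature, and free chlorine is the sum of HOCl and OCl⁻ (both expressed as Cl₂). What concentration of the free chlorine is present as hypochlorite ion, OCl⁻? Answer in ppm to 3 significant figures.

(a) 48.2 ppm; (b) 0.261 ppm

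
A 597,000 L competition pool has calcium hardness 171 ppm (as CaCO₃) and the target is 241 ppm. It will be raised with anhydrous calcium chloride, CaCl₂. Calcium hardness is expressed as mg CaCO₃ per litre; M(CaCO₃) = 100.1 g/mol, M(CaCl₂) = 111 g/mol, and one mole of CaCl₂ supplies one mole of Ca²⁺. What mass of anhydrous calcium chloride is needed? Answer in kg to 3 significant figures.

46.3 kg

Hardness to add: (241 − 171) = 70 mg/L as CaCO₃ × 597,000 L = 41,790 g as CaCO₃.
Moles of Ca²⁺ (1 mol Ca²⁺ ≡ 1 mol CaCO₃): 41,790 / 100.1 g/mol = 417.5 mol.
Mass of CaCl₂: 417.5 × 111 = 46,340 g.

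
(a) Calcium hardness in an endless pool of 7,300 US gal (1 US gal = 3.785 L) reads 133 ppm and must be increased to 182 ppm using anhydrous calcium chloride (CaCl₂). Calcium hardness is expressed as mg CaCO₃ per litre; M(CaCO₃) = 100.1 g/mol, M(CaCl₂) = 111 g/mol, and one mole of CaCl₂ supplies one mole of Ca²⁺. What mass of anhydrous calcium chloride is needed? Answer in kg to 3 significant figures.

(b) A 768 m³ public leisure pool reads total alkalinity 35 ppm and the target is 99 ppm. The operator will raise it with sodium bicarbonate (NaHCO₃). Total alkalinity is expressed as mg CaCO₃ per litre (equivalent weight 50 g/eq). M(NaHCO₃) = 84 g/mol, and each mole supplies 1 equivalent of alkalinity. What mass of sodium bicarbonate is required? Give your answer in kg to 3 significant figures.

(a) 1.50 kg; (b) 82.6 kg

(a) Volume: 7,300 US gal × 3.785 L/gal = 27,630 L.
(a) Hardness to add: (182 − 133) = 49 mg/L as CaCO₃ × 27,630 L = 1354 g as CaCO₃.
(a) Moles of Ca²⁺ (1 mol Ca²⁺ ≡ 1 mol CaCO₃): 1354 / 100.1 g/mol = 13.53 mol.
(a) Mass of CaCl₂: 13.53 × 111 = 1501 g.

(b) Volume: 768 m³ = 768,000 L.
(b) Alkalinity to add: (99 − 35) = 64 mg/L as CaCO₃ × 768,000 L = 49,150 g as CaCO₃.
(b) Equivalents: 49,150 g ÷ 50 g/eq = 983 eq.
(b) NaHCO₃ supplies 1 eq per mole → 983 mol.
(b) Mass: 983 mol × 84 g/mol = 82,580 g.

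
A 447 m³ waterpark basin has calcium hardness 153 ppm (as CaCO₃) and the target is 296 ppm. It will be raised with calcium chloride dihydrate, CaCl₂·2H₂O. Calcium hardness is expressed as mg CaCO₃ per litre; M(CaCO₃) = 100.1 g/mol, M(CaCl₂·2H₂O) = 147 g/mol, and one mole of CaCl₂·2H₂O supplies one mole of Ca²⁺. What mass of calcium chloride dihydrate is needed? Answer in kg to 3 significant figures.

Volume: 447 m³ = 447,000 L.
Hardness to add: (296 − 153) = 143 mg/L as CaCO₃ × 447,000 L = 63,920 g as CaCO₃.
Moles of Ca²⁺ (1 mol Ca²⁺ ≡ 1 mol CaCO₃): 63,920 / 100.1 g/mol = 638.6 mol.
Mass of CaCl₂·2H₂O: 638.6 × 147 = 93,870 g.

93.9 kg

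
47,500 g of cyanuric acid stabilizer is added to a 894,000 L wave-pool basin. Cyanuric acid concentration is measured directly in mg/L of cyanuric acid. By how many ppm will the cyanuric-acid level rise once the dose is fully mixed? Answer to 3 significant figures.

Rise: 47,500 g / 894,000 L × 1000 = 53.13 mg/L.

53.1 ppm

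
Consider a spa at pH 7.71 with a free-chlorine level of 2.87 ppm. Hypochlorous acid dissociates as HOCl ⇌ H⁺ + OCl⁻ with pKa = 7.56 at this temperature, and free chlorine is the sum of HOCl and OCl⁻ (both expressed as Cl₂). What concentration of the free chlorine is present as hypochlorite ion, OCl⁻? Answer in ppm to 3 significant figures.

[OCl⁻]/[HOCl] = 10^(pH − pKa) = 10^(7.71 − 7.56) = 10^0.15 = 1.413.
Fraction as HOCl = 1 / (1 + 1.413) = 0.4145.
OCl⁻ = (1 − 0.4145) × 2.87 ppm = 1.68 ppm.

1.68 ppm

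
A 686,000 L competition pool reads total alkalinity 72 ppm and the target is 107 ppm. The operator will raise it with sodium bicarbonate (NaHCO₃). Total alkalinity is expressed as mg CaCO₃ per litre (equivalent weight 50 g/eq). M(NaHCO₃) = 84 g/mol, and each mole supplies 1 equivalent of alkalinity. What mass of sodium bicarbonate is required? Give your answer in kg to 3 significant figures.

40.3 kg

Alkalinity to add: (107 − 72) = 35 mg/L as CaCO₃ × 686,000 L = 24,010 g as CaCO₃.
Equivalents: 24,010 g ÷ 50 g/eq = 480.2 eq.
NaHCO₃ supplies 1 eq per mole → 480.2 mol.
Mass: 480.2 mol × 84 g/mol = 40,340 g.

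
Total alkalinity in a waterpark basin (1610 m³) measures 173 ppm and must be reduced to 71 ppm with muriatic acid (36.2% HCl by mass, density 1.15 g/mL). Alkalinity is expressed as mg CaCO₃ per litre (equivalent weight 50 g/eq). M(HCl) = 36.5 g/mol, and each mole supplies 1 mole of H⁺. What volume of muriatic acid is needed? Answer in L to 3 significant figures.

288 L

Volume: 1610 m³ = 1,610,000 L.
Alkalinity to neutralize: (173 − 71) = 102 mg/L as CaCO₃ × 1,610,000 L = 164,200 g as CaCO₃.
Equivalents of H⁺ required: 164,200 ÷ 50 g/eq = 3284 eq = 3284 mol HCl.
Mass of HCl: 3284 × 36.5 = 119,900 g.
Mass of 36.2% solution: 119,900 / 0.362 = 331,200 g.
Volume: 331,200 g ÷ 1.15 g/mL = 288,000 mL.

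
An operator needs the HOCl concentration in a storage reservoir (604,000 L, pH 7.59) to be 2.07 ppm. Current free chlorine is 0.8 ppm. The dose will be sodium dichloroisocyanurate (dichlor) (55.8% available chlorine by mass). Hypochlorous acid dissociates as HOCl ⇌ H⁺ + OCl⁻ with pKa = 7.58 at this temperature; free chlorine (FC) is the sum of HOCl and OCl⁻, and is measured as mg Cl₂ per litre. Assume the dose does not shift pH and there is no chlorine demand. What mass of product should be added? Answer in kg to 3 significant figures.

3.67 kg

[OCl⁻]/[HOCl] = 10^(pH − pKa) = 10^(7.59 − 7.58) = 1.023; fraction as HOCl = 1/(1 + 1.023) = 0.4942.
Free chlorine required for 2.07 ppm HOCl: 2.07 / 0.4942 = 4.188 ppm.
FC to add: 4.188 − 0.8 = 3.388 mg/L as Cl₂.
Cl₂ equivalent: 3.388 mg/L × 604,000 L = 2046 g.
Product at 55.8% available Cl: 2046 / 0.558 = 3668 g.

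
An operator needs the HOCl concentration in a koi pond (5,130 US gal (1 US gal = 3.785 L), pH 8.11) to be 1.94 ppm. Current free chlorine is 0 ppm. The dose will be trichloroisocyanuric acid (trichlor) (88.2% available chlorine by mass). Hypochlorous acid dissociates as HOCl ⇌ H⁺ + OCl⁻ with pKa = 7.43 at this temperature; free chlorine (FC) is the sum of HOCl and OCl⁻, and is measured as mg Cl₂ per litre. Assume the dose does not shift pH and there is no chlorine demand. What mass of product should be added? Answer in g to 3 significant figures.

Volume: 5,130 US gal × 3.785 L/gal = 19,417 L.
[OCl⁻]/[HOCl] = 10^(pH − pKa) = 10^(8.11 − 7.43) = 4.786; fraction as HOCl = 1/(1 + 4.786) = 0.1728.
Free chlorine required for 1.94 ppm HOCl: 1.94 / 0.1728 = 11.23 ppm.
FC to add: 11.23 − 0 = 11.23 mg/L as Cl₂.
Cl₂ equivalent: 11.23 mg/L × 19,417 L = 218 g.
Product at 88.2% available Cl: 218 / 0.882 = 247.1 g.

247 g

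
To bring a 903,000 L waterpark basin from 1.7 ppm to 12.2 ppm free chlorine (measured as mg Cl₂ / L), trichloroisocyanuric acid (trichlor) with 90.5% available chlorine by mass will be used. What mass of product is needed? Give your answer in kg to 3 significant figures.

Chlorine deficit: 12.2 − 1.7 = 10.5 ppm = 10.5 mg/L as Cl₂.
Cl₂ equivalent needed: 10.5 mg/L × 903,000 L = 9,482,000 mg = 9482 g.
Product at 90.5% available chlorine: 9482 / 0.905 = 10,480 g.

10.5 kg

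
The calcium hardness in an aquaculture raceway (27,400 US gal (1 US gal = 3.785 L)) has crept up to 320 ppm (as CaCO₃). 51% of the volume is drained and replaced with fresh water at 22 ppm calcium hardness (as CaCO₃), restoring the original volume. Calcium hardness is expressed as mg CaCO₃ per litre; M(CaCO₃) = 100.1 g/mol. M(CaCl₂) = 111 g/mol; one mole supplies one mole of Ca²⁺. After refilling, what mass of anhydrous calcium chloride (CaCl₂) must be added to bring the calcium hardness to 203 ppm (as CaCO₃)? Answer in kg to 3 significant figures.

4.02 kg

Volume: 27,400 US gal × 3.785 L/gal = 103,709 L.
After draining 51% and refilling: 320 × 0.49 + 22 × 0.51 = 168.02 ppm.
Deficit to target: 203 − 168.02 = 34.98 mg/L.
As CaCO₃: 34.98 mg/L × 103,709 L = 3628 g; ÷ 100.1 = 36.24 mol Ca²⁺.
Mass: 36.24 × 111 = 4023 g.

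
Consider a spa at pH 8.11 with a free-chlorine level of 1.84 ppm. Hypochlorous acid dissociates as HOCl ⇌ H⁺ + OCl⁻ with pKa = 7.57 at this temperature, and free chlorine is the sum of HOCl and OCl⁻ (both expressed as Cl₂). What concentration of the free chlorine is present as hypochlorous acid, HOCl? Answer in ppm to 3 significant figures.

0.412 ppm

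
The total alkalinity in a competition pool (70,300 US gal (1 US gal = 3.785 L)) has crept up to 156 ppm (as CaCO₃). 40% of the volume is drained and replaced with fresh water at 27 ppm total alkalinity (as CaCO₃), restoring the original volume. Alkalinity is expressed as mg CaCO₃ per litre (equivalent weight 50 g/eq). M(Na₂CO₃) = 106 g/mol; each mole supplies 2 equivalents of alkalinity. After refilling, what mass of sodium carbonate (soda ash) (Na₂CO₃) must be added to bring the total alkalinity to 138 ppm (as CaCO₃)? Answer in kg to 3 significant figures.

9.48 kg

Volume: 70,300 US gal × 3.785 L/gal = 266,086 L.
After draining 40% and refilling: 156 × 0.60 + 27 × 0.40 = 104.4 ppm.
Deficit to target: 138 − 104.4 = 33.6 mg/L.
As CaCO₃: 33.6 mg/L × 266,086 L = 8940 g; ÷ 50 g/eq ÷ 2 = 89.4 mol Na₂CO₃.
Mass: 89.4 × 106 = 9477 g.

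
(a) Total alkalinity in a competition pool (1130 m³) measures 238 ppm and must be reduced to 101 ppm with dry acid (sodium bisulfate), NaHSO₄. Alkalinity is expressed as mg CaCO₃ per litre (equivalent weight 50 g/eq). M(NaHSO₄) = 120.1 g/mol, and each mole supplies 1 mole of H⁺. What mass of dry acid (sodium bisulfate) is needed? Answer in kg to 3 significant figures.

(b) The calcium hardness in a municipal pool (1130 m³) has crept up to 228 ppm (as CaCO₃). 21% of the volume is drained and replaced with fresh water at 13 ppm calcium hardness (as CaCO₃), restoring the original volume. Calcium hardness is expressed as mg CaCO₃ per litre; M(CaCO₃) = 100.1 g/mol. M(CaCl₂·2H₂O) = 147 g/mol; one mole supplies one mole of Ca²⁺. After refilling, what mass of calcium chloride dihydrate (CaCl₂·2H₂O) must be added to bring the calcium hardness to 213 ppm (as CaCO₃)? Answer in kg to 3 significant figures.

(a) Volume: 1130 m³ = 1,130,000 L.
(a) Alkalinity to neutralize: (238 − 101) = 137 mg/L as CaCO₃ × 1,130,000 L = 154,800 g as CaCO₃.
(a) Equivalents of H⁺ required: 154,800 ÷ 50 g/eq = 3096 eq = 3096 mol NaHSO₄.
(a) Mass of NaHSO₄: 3096 × 120.1 = 371,900 g.

(b) Volume: 1130 m³ = 1,130,000 L.
(b) After draining 21% and refilling: 228 × 0.79 + 13 × 0.21 = 182.85 ppm.
(b) Deficit to target: 213 − 182.85 = 30.15 mg/L.
(b) As CaCO₃: 30.15 mg/L × 1,130,000 L = 34,070 g; ÷ 100.1 = 340.4 mol Ca²⁺.
(b) Mass: 340.4 × 147 = 50,030 g.

(a) 372 kg; (b) 50.0 kg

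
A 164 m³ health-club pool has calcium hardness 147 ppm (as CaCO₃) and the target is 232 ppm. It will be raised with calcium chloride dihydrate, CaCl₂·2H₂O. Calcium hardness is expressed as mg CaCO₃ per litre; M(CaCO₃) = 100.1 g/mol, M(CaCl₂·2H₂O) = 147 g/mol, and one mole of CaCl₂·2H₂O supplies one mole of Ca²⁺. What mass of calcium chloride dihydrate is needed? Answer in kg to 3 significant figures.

20.5 kg

Volume: 164 m³ = 164,000 L.
Hardness to add: (232 − 147) = 85 mg/L as CaCO₃ × 164,000 L = 13,940 g as CaCO₃.
Moles of Ca²⁺ (1 mol Ca²⁺ ≡ 1 mol CaCO₃): 13,940 / 100.1 g/mol = 139.3 mol.
Mass of CaCl₂·2H₂O: 139.3 × 147 = 20,470 g.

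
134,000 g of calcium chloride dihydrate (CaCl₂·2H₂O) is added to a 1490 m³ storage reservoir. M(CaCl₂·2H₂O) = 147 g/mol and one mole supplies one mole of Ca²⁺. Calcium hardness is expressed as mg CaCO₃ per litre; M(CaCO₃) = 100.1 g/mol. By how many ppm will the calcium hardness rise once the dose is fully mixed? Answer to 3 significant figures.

Volume: 1490 m³ = 1,490,000 L.
Moles of Ca²⁺: 134,000 g ÷ 147 g/mol = 911.6 mol.
As CaCO₃: 911.6 mol × 100.1 g/mol = 91,250 g.
Rise: 91,250 g / 1,490,000 L × 1000 = 61.24 mg/L.

61.2 ppm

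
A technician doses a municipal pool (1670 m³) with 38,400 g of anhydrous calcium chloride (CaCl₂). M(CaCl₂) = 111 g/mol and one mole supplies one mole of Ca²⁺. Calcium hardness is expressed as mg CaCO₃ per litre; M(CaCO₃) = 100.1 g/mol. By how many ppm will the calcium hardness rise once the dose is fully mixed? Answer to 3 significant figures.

Volume: 1670 m³ = 1,670,000 L.
Moles of Ca²⁺: 38,400 g ÷ 111 g/mol = 345.9 mol.
As CaCO₃: 345.9 mol × 100.1 g/mol = 34,630 g.
Rise: 34,630 g / 1,670,000 L × 1000 = 20.74 mg/L.

20.7 ppm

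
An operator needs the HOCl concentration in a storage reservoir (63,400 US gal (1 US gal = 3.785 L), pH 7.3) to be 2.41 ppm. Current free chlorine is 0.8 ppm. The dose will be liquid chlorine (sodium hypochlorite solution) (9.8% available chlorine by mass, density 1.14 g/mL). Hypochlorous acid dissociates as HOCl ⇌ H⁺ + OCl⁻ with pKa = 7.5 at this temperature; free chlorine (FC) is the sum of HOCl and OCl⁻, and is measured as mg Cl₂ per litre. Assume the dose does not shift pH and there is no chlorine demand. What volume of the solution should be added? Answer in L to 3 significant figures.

Volume: 63,400 US gal × 3.785 L/gal = 239,969 L.
[OCl⁻]/[HOCl] = 10^(pH − pKa) = 10^(7.3 − 7.5) = 0.631; fraction as HOCl = 1/(1 + 0.631) = 0.6131.
Free chlorine required for 2.41 ppm HOCl: 2.41 / 0.6131 = 3.931 ppm.
FC to add: 3.931 − 0.8 = 3.131 mg/L as Cl₂.
Cl₂ equivalent: 3.131 mg/L × 239,969 L = 751.2 g.
Product at 9.8% available Cl: 751.2 / 0.098 = 7666 g.
Volume: 7666 g ÷ 1.14 g/mL = 6724 mL.

6.72 L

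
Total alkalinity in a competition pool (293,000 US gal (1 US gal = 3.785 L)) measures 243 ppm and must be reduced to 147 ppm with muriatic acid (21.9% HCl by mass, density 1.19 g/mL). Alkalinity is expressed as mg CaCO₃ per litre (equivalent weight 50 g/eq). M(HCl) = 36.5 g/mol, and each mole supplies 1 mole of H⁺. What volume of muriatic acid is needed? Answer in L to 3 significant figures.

298 L

Volume: 293,000 US gal × 3.785 L/gal = 1,109,005 L.
Alkalinity to neutralize: (243 − 147) = 96 mg/L as CaCO₃ × 1,109,005 L = 106,500 g as CaCO₃.
Equivalents of H⁺ required: 106,500 ÷ 50 g/eq = 2129 eq = 2129 mol HCl.
Mass of HCl: 2129 × 36.5 = 77,720 g.
Mass of 21.9% solution: 77,720 / 0.219 = 354,900 g.
Volume: 354,900 g ÷ 1.19 g/mL = 298,200 mL.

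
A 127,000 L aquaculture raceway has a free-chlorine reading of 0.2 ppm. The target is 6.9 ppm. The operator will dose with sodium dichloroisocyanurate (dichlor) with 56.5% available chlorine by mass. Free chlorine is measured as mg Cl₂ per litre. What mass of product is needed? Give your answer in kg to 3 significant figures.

Chlorine deficit: 6.9 − 0.2 = 6.7 ppm = 6.7 mg/L as Cl₂.
Cl₂ equivalent needed: 6.7 mg/L × 127,000 L = 850,900 mg = 850.9 g.
Product at 56.5% available chlorine: 850.9 / 0.565 = 1506 g.

1.51 kg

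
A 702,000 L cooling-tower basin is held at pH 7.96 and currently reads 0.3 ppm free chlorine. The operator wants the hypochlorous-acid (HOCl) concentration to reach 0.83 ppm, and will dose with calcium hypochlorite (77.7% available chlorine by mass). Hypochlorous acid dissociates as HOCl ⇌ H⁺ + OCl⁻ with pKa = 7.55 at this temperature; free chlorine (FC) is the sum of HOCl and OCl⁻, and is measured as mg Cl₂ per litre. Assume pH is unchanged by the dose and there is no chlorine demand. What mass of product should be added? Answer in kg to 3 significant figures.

[OCl⁻]/[HOCl] = 10^(pH − pKa) = 10^(7.96 − 7.55) = 2.57; fraction as HOCl = 1/(1 + 2.57) = 0.2801.
Free chlorine required for 0.83 ppm HOCl: 0.83 / 0.2801 = 2.963 ppm.
FC to add: 2.963 − 0.3 = 2.663 mg/L as Cl₂.
Cl₂ equivalent: 2.663 mg/L × 702,000 L = 1870 g.
Product at 77.7% available Cl: 1870 / 0.777 = 2406 g.

2.41 kg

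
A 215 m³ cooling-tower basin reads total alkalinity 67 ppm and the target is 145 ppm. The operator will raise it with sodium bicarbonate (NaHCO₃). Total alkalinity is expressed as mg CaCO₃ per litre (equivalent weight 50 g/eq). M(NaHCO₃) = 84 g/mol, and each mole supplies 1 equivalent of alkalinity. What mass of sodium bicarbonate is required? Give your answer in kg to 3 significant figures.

28.2 kg

Volume: 215 m³ = 215,000 L.
Alkalinity to add: (145 − 67) = 78 mg/L as CaCO₃ × 215,000 L = 16,770 g as CaCO₃.
Equivalents: 16,770 g ÷ 50 g/eq = 335.4 eq.
NaHCO₃ supplies 1 eq per mole → 335.4 mol.
Mass: 335.4 mol × 84 g/mol = 28,170 g.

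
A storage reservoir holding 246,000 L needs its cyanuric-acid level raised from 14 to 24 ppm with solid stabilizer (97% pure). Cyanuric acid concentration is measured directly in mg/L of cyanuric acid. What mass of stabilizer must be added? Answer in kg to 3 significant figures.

2.54 kg

CYA to add: (24 − 14) = 10 mg/L × 246,000 L = 2460 g cyanuric acid.
At 97% purity: 2460 / 0.97 = 2536 g product.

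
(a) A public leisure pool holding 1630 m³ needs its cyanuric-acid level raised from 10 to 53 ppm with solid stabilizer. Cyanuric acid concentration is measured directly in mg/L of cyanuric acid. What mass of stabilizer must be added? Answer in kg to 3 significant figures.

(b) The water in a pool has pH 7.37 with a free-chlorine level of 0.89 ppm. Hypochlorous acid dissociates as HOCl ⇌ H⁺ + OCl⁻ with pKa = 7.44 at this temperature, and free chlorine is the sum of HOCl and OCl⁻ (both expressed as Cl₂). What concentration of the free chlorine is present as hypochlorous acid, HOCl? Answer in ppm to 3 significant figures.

(a) 70.1 kg; (b) 0.481 ppm

(a) Volume: 1630 m³ = 1,630,000 L.
(a) CYA to add: (53 − 10) = 43 mg/L × 1,630,000 L = 70,090 g cyanuric acid.

(b) [OCl⁻]/[HOCl] = 10^(pH − pKa) = 10^(7.37 − 7.44) = 10^-0.07 = 0.8511.
(b) Fraction as HOCl = 1 / (1 + 0.8511) = 0.5402.
(b) HOCl = 0.5402 × 0.89 ppm = 0.4808 ppm.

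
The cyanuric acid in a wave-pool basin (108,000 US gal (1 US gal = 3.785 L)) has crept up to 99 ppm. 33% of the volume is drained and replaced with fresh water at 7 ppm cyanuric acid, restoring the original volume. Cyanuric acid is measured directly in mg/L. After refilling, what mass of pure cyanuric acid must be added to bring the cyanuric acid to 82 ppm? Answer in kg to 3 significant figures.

5.46 kg

Volume: 108,000 US gal × 3.785 L/gal = 408,780 L.
After draining 33% and refilling: 99 × 0.67 + 7 × 0.33 = 68.64 ppm.
Deficit to target: 82 − 68.64 = 13.36 mg/L.
Mass: 13.36 mg/L × 408,780 L = 5461 g cyanuric acid.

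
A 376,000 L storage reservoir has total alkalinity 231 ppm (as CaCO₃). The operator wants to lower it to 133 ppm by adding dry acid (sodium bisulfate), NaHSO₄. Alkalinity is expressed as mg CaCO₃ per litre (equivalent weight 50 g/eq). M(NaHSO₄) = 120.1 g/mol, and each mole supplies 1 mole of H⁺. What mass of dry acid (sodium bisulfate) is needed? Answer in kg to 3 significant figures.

Alkalinity to neutralize: (231 − 133) = 98 mg/L as CaCO₃ × 376,000 L = 36,850 g as CaCO₃.
Equivalents of H⁺ required: 36,850 ÷ 50 g/eq = 737 eq = 737 mol NaHSO₄.
Mass of NaHSO₄: 737 × 120.1 = 88,510 g.

88.5 kg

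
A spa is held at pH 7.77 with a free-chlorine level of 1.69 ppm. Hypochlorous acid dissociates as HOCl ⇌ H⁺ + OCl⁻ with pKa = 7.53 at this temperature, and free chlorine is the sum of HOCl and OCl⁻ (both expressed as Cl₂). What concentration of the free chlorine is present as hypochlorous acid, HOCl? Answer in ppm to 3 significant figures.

[OCl⁻]/[HOCl] = 10^(pH − pKa) = 10^(7.77 − 7.53) = 10^0.24 = 1.738.
Fraction as HOCl = 1 / (1 + 1.738) = 0.3653.
HOCl = 0.3653 × 1.69 ppm = 0.6173 ppm.

0.617 ppm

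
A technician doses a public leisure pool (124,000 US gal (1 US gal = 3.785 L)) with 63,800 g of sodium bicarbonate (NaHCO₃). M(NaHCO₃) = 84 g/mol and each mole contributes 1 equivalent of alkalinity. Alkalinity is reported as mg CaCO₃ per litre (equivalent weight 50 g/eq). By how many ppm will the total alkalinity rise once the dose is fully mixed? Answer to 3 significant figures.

Volume: 124,000 US gal × 3.785 L/gal = 469,340 L.
Moles of NaHCO₃: 63,800 g ÷ 84 g/mol = 759.5 mol → 759.5 eq of alkalinity.
As CaCO₃: 759.5 eq × 50 g/eq = 37,980 g.
Rise: 37,980 g / 469,340 L × 1000 = 80.91 mg/L.

80.9 ppm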